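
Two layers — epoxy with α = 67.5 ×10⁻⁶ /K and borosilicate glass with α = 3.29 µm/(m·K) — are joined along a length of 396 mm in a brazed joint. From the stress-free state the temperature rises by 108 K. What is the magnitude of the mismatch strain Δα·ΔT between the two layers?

6.93×10⁻³

Δα = |67.5 − 3.29|×10⁻⁶/K = 64.2×10⁻⁶/K.
Mismatch strain = Δα·ΔT = 64.2×10⁻⁶ × 108.0 = 6.93×10⁻³.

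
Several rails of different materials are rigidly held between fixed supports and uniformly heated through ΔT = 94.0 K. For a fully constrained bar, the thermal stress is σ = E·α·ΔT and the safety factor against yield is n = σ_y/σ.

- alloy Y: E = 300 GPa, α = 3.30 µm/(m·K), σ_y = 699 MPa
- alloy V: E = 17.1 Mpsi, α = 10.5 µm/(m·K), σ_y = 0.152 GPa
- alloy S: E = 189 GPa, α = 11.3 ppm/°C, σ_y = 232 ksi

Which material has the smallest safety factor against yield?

alloy V

With everything in SI (GPa, ×10⁻⁶/K, MPa):
  alloy Y: E = 300.0, α = 3.30, σ_y = 699.0 → σ = 93.1 MPa, n = 7.51
  alloy V: E = 117.9, α = 10.5, σ_y = 152.0 → σ = 116 MPa, n = 1.31
  alloy S: E = 189.0, α = 11.3, σ_y = 1600 → σ = 201 MPa, n = 7.97
Alloy V has the lowest safety factor, n = 1.31.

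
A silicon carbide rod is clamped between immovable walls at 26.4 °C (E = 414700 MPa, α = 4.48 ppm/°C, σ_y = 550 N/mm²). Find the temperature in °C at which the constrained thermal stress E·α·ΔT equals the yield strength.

E = 414700 MPa = 414.7 GPa.
σ_y = 550 N/mm² = 550.0 MPa.
E·α·ΔT = 550.0 MPa ⇒ ΔT = 550.0 / (414.7×10³ × 4.48×10⁻⁶) = 296.0 K.
T = 26.4 + 296.0 = 322.4 °C.

322 °C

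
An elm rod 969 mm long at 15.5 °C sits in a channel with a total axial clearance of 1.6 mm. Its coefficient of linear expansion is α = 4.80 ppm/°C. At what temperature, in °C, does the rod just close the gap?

α·L₀·ΔT = 1.6 mm ⇒ ΔT = 1.6 / (4.80×10⁻⁶ × 969.0) = 344.0 K.
T = 15.5 + 344.0 = 359.5 °C.

359 °C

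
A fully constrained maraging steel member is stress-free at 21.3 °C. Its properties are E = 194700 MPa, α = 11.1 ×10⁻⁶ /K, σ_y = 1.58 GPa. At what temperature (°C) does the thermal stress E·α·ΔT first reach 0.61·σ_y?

E = 194700 MPa = 194.7 GPa.
σ_y = 1.58 GPa = 1580 MPa.
E·α·ΔT = 963.8 MPa ⇒ ΔT = 963.8 / (194.7×10³ × 11.1×10⁻⁶) = 446.0 K.
T = 21.3 + 446.0 = 467.3 °C.

467 °C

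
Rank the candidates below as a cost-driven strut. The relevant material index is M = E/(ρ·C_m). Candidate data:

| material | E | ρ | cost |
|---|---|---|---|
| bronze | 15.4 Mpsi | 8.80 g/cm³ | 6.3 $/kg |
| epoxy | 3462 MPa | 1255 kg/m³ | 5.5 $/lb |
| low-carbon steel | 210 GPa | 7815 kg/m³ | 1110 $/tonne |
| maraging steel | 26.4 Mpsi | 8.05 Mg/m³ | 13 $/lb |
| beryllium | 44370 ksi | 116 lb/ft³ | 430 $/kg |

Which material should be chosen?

low-carbon steel

In SI units:
  bronze: E = 106.2 GPa, ρ = 8800 kg/m³, cost = 6.300 $/kg
  epoxy: E = 3.462 GPa, ρ = 1255 kg/m³, cost = 12.13 $/kg
  low-carbon steel: E = 210.0 GPa, ρ = 7815 kg/m³, cost = 1.110 $/kg
  maraging steel: E = 182.0 GPa, ρ = 8050 kg/m³, cost = 28.66 $/kg
  beryllium: E = 305.9 GPa, ρ = 1858 kg/m³, cost = 430.0 $/kg
  low-carbon steel: M = 24.2 MN·m per $
  bronze: M = 1.92 MN·m per $
  maraging steel: M = 0.789 MN·m per $
  beryllium: M = 0.383 MN·m per $
  epoxy: M = 0.228 MN·m per $
The maximum is for low-carbon steel.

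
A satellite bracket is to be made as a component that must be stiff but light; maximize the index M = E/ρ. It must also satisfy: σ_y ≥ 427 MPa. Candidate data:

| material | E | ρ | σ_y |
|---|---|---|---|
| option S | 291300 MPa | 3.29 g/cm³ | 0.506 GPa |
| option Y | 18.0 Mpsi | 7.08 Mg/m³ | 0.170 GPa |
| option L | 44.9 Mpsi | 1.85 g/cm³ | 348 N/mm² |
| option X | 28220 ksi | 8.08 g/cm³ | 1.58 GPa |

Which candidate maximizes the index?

Screen on constraints: σ_y ≥ 427 MPa. Survivors: option S, option X.
In SI units:
  option S: E = 291.3 GPa, ρ = 3290 kg/m³
  option X: E = 194.6 GPa, ρ = 8080 kg/m³
  option S: M = 88.5 MN·m/kg
  option X: M = 24.1 MN·m/kg
The maximum is for option S.

option S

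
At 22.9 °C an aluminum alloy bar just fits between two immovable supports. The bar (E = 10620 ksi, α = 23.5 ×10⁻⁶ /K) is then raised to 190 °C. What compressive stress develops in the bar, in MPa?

288 MPa

E = 10620 ksi = 73.22 GPa.
ΔT = 167.1 K. Constrained thermal stress σ = E·α·ΔT = 73.22×10³ MPa × 23.5×10⁻⁶ × 167.1 = 288 MPa (compressive).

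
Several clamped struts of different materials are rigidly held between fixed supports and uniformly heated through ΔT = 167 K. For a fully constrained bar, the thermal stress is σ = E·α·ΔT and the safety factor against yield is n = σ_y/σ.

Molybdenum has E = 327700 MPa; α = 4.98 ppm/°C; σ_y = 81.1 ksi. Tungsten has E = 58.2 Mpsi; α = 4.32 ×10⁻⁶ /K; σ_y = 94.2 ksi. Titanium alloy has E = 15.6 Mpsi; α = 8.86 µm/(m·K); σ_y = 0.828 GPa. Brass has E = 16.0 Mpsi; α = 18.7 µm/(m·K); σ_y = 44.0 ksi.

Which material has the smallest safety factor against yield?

brass

With everything in SI (GPa, ×10⁻⁶/K, MPa):
  molybdenum: E = 327.7, α = 4.98, σ_y = 559.2 → σ = 273 MPa, n = 2.05
  tungsten: E = 401.3, α = 4.32, σ_y = 649.5 → σ = 289 MPa, n = 2.24
  titanium alloy: E = 107.6, α = 8.86, σ_y = 828.0 → σ = 159 MPa, n = 5.20
  brass: E = 110.3, α = 18.7, σ_y = 303.4 → σ = 345 MPa, n = 0.881
Brass has the lowest safety factor, n = 0.881.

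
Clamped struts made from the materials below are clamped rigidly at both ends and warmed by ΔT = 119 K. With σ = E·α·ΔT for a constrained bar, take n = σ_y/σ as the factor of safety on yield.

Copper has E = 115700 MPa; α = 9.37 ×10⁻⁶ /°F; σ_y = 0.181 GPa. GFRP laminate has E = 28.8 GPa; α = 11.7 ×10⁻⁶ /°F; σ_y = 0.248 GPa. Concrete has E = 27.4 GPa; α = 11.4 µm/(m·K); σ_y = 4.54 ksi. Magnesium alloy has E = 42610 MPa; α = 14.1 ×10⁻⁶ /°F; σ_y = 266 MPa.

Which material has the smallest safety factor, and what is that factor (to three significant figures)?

copper, n = 0.779

In consistent units (E in GPa, α in ×10⁻⁶/K, σ_y in MPa):
  copper: E = 115.7, α = 16.9, σ_y = 181.0 → σ = 232 MPa, n = 0.779
  GFRP laminate: E = 28.80, α = 21.1, σ_y = 248.0 → σ = 72.2 MPa, n = 3.44
  concrete: E = 27.40, α = 11.4, σ_y = 31.30 → σ = 37.2 MPa, n = 0.842
  magnesium alloy: E = 42.61, α = 25.4, σ_y = 266.0 → σ = 129 MPa, n = 2.07
Smallest n: copper with n = 0.779.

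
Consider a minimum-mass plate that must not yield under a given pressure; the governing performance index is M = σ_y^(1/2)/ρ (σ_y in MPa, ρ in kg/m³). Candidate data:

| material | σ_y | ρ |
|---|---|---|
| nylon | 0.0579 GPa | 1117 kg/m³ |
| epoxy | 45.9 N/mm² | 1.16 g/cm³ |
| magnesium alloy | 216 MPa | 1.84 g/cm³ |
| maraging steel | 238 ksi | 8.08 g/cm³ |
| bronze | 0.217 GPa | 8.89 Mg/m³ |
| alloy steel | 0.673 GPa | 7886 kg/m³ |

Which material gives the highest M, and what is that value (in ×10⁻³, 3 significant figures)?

Putting every candidate on a common basis:
  nylon: σ_y = 57.90 MPa, ρ = 1117 kg/m³
  epoxy: σ_y = 45.90 MPa, ρ = 1160 kg/m³
  magnesium alloy: σ_y = 216.0 MPa, ρ = 1840 kg/m³
  maraging steel: σ_y = 1641 MPa, ρ = 8080 kg/m³
  bronze: σ_y = 217.0 MPa, ρ = 8890 kg/m³
  alloy steel: σ_y = 673.0 MPa, ρ = 7886 kg/m³
  magnesium alloy: M = 7.99×10⁻³
  nylon: M = 6.81×10⁻³
  epoxy: M = 5.84×10⁻³
  maraging steel: M = 5.01×10⁻³
  alloy steel: M = 3.29×10⁻³
  bronze: M = 1.66×10⁻³
Magnesium alloy ranks first.

magnesium alloy, M = 7.99×10⁻³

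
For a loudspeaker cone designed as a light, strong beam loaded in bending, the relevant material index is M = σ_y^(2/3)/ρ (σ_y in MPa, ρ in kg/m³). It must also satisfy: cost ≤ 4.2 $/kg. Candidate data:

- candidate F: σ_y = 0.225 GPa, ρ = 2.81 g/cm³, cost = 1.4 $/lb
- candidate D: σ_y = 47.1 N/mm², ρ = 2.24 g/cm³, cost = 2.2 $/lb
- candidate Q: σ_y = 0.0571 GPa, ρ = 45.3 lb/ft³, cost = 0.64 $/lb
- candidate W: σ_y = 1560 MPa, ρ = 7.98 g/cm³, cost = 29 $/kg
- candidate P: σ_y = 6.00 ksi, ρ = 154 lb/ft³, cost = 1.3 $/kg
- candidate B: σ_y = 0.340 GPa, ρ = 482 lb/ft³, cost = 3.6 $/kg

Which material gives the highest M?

Screen on constraints: cost ≤ 4.2 $/kg. Survivors: candidate F, candidate Q, candidate P, candidate B.
Convert each candidate to consistent units, then evaluate M:
  candidate F: σ_y = 225.0 MPa, ρ = 2810 kg/m³
  candidate Q: σ_y = 57.10 MPa, ρ = 725.6 kg/m³
  candidate P: σ_y = 41.37 MPa, ρ = 2467 kg/m³
  candidate B: σ_y = 340.0 MPa, ρ = 7721 kg/m³
  candidate Q: M = 20.4×10⁻³
  candidate F: M = 13.2×10⁻³
  candidate B: M = 6.31×10⁻³
  candidate P: M = 4.85×10⁻³
Highest index: candidate Q.

candidate Q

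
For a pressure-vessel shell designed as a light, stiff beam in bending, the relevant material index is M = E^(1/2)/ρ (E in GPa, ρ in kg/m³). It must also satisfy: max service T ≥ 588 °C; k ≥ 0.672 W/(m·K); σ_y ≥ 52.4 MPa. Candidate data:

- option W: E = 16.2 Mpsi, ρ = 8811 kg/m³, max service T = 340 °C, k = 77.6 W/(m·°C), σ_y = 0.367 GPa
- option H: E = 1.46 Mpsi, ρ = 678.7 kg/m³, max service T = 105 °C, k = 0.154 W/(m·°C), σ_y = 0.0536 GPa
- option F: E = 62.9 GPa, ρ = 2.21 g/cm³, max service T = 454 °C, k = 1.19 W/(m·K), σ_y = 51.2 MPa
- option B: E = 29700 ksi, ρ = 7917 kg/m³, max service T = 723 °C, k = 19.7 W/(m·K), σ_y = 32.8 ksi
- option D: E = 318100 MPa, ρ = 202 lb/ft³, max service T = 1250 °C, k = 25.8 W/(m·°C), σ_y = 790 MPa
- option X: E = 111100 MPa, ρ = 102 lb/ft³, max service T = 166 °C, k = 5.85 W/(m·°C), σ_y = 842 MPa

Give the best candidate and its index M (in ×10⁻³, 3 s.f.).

option D, M = 5.51×10⁻³

Screen on constraints: max service T ≥ 588 °C; k ≥ 0.672 W/(m·K); σ_y ≥ 52.4 MPa. Survivors: option B, option D.
Convert each candidate to consistent units, then evaluate M:
  option B: E = 204.8 GPa, ρ = 7917 kg/m³
  option D: E = 318.1 GPa, ρ = 3236 kg/m³
  option D: M = 5.51×10⁻³
  option B: M = 1.81×10⁻³
Highest index: option D.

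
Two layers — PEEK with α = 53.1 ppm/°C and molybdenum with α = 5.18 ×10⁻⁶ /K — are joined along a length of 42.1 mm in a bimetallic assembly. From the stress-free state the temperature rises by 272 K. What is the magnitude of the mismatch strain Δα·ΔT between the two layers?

0.0130

Δα = |53.1 − 5.18|×10⁻⁶/K = 47.9×10⁻⁶/K.
Mismatch strain = Δα·ΔT = 47.9×10⁻⁶ × 272.0 = 0.0130.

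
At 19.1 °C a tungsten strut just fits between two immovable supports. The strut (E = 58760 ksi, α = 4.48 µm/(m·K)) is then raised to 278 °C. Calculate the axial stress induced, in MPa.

E = 58760 ksi = 405.1 GPa.
ΔT = 258.9 K. Constrained thermal stress σ = E·α·ΔT = 405.1×10³ MPa × 4.48×10⁻⁶ × 258.9 = 470 MPa (compressive).

470 MPa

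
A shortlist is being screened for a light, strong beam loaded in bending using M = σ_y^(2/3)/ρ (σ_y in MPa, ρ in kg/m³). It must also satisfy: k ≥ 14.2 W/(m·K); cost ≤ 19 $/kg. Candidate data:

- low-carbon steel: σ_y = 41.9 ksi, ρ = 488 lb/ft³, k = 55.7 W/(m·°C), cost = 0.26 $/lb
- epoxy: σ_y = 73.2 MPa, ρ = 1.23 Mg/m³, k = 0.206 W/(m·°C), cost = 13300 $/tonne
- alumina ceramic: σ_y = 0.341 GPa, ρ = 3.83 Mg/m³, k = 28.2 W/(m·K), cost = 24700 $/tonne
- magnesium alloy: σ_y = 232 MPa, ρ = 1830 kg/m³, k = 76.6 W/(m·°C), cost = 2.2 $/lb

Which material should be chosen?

Screen on constraints: k ≥ 14.2 W/(m·K); cost ≤ 19 $/kg. Survivors: low-carbon steel, magnesium alloy.
In SI units:
  low-carbon steel: σ_y = 288.9 MPa, ρ = 7817 kg/m³
  magnesium alloy: σ_y = 232.0 MPa, ρ = 1830 kg/m³
  magnesium alloy: M = 20.6×10⁻³
  low-carbon steel: M = 5.59×10⁻³
Magnesium alloy ranks first.

magnesium alloy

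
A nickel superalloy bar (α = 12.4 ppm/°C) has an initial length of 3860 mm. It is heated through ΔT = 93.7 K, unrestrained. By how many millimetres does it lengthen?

4.48 mm

ΔL = α·L₀·ΔT = 12.4×10⁻⁶ × 3860 mm × 93.70 K = 4.48 mm.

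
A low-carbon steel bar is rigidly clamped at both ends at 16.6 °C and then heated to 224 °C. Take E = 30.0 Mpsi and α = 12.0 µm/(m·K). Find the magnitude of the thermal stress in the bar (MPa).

515 MPa

E = 30.0 Mpsi = 206.8 GPa.
ΔT = 207.4 K. Constrained thermal stress σ = E·α·ΔT = 206.8×10³ MPa × 12.0×10⁻⁶ × 207.4 = 515 MPa (compressive).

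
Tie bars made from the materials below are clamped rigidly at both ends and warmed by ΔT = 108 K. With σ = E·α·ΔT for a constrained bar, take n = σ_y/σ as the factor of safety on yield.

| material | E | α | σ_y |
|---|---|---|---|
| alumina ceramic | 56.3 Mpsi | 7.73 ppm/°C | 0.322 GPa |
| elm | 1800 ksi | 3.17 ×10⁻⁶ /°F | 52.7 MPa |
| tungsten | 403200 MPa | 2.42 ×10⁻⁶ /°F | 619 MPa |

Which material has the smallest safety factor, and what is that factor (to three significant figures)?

alumina ceramic, n = 0.994

In consistent units (E in GPa, α in ×10⁻⁶/K, σ_y in MPa):
  alumina ceramic: E = 388.2, α = 7.73, σ_y = 322.0 → σ = 324 MPa, n = 0.994
  elm: E = 12.41, α = 5.71, σ_y = 52.70 → σ = 7.65 MPa, n = 6.89
  tungsten: E = 403.2, α = 4.36, σ_y = 619.0 → σ = 190 MPa, n = 3.26
Alumina ceramic has the lowest safety factor, n = 0.994.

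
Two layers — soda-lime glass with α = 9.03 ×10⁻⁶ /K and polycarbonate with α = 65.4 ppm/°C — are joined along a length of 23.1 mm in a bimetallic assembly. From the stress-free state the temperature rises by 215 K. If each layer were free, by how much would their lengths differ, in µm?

280 µm

Δα = |9.03 − 65.4|×10⁻⁶/K = 56.4×10⁻⁶/K.
ΔL_mismatch = Δα·L·ΔT = 56.4×10⁻⁶ × 23.1 mm × 215.0 K = 280 µm.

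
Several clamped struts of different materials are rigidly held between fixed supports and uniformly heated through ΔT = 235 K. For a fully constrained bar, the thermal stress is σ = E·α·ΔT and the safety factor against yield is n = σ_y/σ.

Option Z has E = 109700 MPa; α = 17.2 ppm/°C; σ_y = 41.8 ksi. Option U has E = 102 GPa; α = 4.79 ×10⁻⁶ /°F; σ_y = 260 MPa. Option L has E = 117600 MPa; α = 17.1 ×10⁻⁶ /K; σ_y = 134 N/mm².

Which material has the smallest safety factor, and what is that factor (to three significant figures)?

Per material, after unit conversion:
  option Z: E = 109.7, α = 17.2, σ_y = 288.2 → σ = 443 MPa, n = 0.650
  option U: E = 102.0, α = 8.62, σ_y = 260.0 → σ = 207 MPa, n = 1.26
  option L: E = 117.6, α = 17.1, σ_y = 134.0 → σ = 473 MPa, n = 0.284
Option L has the lowest safety factor, n = 0.284.

option L, n = 0.284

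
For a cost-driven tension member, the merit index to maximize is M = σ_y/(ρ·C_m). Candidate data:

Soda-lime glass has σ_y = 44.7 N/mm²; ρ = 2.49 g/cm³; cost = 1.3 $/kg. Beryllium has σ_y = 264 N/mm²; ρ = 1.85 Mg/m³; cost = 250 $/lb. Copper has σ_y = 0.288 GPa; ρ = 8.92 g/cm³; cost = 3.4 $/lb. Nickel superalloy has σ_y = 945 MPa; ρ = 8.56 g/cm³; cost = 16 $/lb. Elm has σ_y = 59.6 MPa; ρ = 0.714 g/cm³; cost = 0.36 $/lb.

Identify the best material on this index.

Putting every candidate on a common basis:
  soda-lime glass: σ_y = 44.70 MPa, ρ = 2490 kg/m³, cost = 1.300 $/kg
  beryllium: σ_y = 264.0 MPa, ρ = 1850 kg/m³, cost = 551.1 $/kg
  copper: σ_y = 288.0 MPa, ρ = 8920 kg/m³, cost = 7.496 $/kg
  nickel superalloy: σ_y = 945.0 MPa, ρ = 8560 kg/m³, cost = 35.27 $/kg
  elm: σ_y = 59.60 MPa, ρ = 714.0 kg/m³, cost = 0.7937 $/kg
  elm: M = 105 kN·m per $
  soda-lime glass: M = 13.8 kN·m per $
  copper: M = 4.31 kN·m per $
  nickel superalloy: M = 3.13 kN·m per $
  beryllium: M = 0.259 kN·m per $
Highest index: elm.

elm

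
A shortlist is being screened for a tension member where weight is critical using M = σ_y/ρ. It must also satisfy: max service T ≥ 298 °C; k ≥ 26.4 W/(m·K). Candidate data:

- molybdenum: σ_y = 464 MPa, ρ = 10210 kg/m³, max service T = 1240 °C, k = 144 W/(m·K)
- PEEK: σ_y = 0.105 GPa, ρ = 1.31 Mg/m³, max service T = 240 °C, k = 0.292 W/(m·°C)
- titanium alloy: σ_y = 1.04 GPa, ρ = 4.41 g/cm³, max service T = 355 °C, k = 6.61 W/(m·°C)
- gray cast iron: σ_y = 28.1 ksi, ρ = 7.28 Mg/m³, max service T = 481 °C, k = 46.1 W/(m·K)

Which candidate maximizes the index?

molybdenum

Screen on constraints: max service T ≥ 298 °C; k ≥ 26.4 W/(m·K). Survivors: molybdenum, gray cast iron.
Normalizing units and computing the index:
  molybdenum: σ_y = 464.0 MPa, ρ = 10210 kg/m³
  gray cast iron: σ_y = 193.7 MPa, ρ = 7280 kg/m³
  molybdenum: M = 45.4 kN·m/kg
  gray cast iron: M = 26.6 kN·m/kg
The maximum is for molybdenum.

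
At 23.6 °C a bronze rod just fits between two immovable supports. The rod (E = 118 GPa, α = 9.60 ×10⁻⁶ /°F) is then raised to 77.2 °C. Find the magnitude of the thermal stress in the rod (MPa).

109 MPa

α = 9.60×10⁻⁶/°F × 9/5 = 17.3×10⁻⁶/K.
ΔT = 53.60 K. Constrained thermal stress σ = E·α·ΔT = 118.0×10³ MPa × 17.3×10⁻⁶ × 53.60 = 109 MPa (compressive).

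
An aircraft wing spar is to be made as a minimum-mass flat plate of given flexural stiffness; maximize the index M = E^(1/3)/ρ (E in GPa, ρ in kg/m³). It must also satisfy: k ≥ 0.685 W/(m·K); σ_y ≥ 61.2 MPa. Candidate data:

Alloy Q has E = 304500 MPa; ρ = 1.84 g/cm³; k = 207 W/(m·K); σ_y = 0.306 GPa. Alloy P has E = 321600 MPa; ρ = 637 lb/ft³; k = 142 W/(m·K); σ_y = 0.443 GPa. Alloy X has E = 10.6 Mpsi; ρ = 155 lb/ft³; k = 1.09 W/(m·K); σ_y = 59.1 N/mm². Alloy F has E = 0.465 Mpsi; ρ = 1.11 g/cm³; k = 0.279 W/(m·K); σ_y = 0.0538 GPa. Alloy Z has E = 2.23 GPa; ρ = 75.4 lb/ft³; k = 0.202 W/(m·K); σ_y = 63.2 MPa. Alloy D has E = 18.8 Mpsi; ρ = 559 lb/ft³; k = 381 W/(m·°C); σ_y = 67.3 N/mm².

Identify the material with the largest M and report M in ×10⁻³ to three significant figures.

Screen on constraints: k ≥ 0.685 W/(m·K); σ_y ≥ 61.2 MPa. Survivors: alloy Q, alloy P, alloy D.
Convert each candidate to consistent units, then evaluate M:
  alloy Q: E = 304.5 GPa, ρ = 1840 kg/m³
  alloy P: E = 321.6 GPa, ρ = 10200 kg/m³
  alloy D: E = 129.6 GPa, ρ = 8954 kg/m³
  alloy Q: M = 3.66×10⁻³
  alloy P: M = 0.671×10⁻³
  alloy D: M = 0.565×10⁻³
Highest index: alloy Q.

alloy Q, M = 3.66×10⁻³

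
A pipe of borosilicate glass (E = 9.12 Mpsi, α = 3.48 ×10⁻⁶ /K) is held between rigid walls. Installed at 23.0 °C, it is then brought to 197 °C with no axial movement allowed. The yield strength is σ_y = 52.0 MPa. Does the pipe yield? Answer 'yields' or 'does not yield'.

does not yield

E = 9.12 Mpsi = 62.88 GPa.
ΔT = 174.0 K. Constrained thermal stress σ = E·α·ΔT = 62.88×10³ MPa × 3.48×10⁻⁶ × 174.0 = 38.1 MPa (compressive).
Compare to σ_y = 52.0 MPa: σ < σ_y, so it does not yield.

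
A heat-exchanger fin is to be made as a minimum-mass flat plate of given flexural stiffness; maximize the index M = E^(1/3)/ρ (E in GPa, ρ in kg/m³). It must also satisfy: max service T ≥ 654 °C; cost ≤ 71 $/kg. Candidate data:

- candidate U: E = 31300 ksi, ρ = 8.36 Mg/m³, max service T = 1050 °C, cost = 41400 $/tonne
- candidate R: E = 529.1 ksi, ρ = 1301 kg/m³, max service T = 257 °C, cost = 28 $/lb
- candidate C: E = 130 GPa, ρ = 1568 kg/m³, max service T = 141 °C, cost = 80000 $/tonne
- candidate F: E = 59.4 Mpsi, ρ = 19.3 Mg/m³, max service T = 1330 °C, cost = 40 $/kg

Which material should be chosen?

Screen on constraints: max service T ≥ 654 °C; cost ≤ 71 $/kg. Survivors: candidate U, candidate F.
Convert each candidate to consistent units, then evaluate M:
  candidate U: E = 215.8 GPa, ρ = 8360 kg/m³
  candidate F: E = 409.5 GPa, ρ = 19300 kg/m³
  candidate U: M = 0.717×10⁻³
  candidate F: M = 0.385×10⁻³
Highest index: candidate U.

candidate U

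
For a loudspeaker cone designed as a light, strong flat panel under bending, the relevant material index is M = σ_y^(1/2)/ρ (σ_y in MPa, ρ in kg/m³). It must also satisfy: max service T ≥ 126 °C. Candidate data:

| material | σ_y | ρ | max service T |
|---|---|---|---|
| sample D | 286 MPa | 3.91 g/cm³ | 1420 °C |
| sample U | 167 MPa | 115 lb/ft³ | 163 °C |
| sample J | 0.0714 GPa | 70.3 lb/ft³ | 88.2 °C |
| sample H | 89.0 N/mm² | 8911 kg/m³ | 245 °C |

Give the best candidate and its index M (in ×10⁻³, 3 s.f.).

Screen on constraints: max service T ≥ 126 °C. Survivors: sample D, sample U, sample H.
Convert each candidate to consistent units, then evaluate M:
  sample D: σ_y = 286.0 MPa, ρ = 3910 kg/m³
  sample U: σ_y = 167.0 MPa, ρ = 1842 kg/m³
  sample H: σ_y = 89.00 MPa, ρ = 8911 kg/m³
  sample U: M = 7.02×10⁻³
  sample D: M = 4.33×10⁻³
  sample H: M = 1.06×10⁻³
Highest index: sample U.

sample U, M = 7.02×10⁻³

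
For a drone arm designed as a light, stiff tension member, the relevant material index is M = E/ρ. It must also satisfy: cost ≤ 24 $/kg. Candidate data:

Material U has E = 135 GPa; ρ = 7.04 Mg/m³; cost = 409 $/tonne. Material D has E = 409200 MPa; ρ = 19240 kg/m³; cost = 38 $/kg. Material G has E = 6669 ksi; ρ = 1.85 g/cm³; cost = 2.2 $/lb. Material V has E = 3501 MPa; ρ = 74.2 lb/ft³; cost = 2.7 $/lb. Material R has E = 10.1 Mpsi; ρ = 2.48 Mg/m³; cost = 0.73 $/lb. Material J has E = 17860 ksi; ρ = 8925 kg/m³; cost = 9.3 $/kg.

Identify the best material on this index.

material R

Screen on constraints: cost ≤ 24 $/kg. Survivors: material U, material G, material V, material R, material J.
In SI units:
  material U: E = 135.0 GPa, ρ = 7040 kg/m³
  material G: E = 45.98 GPa, ρ = 1850 kg/m³
  material V: E = 3.501 GPa, ρ = 1189 kg/m³
  material R: E = 69.64 GPa, ρ = 2480 kg/m³
  material J: E = 123.1 GPa, ρ = 8925 kg/m³
  material R: M = 28.1 MN·m/kg
  material G: M = 24.9 MN·m/kg
  material U: M = 19.2 MN·m/kg
  material J: M = 13.8 MN·m/kg
  material V: M = 2.95 MN·m/kg
Highest index: material R.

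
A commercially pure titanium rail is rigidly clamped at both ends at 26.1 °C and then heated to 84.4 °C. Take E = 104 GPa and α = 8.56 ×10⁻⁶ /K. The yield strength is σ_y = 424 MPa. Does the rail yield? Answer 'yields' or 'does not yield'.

ΔT = 58.30 K. Constrained thermal stress σ = E·α·ΔT = 104.0×10³ MPa × 8.56×10⁻⁶ × 58.30 = 51.9 MPa (compressive).
Compare to σ_y = 424 MPa: σ < σ_y, so it does not yield.

does not yield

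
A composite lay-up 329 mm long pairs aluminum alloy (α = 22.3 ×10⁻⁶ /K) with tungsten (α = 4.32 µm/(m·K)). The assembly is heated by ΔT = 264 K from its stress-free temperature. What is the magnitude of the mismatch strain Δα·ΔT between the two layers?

4.75×10⁻³

Δα = |22.3 − 4.32|×10⁻⁶/K = 18.0×10⁻⁶/K.
Mismatch strain = Δα·ΔT = 18.0×10⁻⁶ × 264.0 = 4.75×10⁻³.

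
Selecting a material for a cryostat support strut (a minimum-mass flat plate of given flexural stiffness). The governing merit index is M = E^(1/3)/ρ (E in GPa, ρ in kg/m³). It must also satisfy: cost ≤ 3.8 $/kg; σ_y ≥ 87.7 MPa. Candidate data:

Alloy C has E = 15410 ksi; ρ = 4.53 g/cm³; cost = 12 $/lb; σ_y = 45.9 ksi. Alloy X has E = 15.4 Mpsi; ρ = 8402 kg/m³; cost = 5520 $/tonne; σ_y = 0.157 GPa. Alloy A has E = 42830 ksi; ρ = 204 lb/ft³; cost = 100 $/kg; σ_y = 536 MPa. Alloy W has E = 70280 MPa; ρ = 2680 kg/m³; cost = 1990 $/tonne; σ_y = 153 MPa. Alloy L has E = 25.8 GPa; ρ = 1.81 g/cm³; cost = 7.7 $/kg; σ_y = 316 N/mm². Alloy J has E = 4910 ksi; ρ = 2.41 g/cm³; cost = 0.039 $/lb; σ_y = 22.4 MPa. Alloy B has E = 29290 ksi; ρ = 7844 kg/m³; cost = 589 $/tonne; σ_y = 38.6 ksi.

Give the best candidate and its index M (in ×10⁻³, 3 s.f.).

Screen on constraints: cost ≤ 3.8 $/kg; σ_y ≥ 87.7 MPa. Survivors: alloy W, alloy B.
In SI units:
  alloy W: E = 70.28 GPa, ρ = 2680 kg/m³
  alloy B: E = 201.9 GPa, ρ = 7844 kg/m³
  alloy W: M = 1.54×10⁻³
  alloy B: M = 0.748×10⁻³
Alloy W ranks first.

alloy W, M = 1.54×10⁻³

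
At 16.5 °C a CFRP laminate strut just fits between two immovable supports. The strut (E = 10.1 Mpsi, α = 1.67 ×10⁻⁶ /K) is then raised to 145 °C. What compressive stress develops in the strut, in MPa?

E = 10.1 Mpsi = 69.64 GPa.
ΔT = 128.5 K. Constrained thermal stress σ = E·α·ΔT = 69.64×10³ MPa × 1.67×10⁻⁶ × 128.5 = 14.9 MPa (compressive).

14.9 MPa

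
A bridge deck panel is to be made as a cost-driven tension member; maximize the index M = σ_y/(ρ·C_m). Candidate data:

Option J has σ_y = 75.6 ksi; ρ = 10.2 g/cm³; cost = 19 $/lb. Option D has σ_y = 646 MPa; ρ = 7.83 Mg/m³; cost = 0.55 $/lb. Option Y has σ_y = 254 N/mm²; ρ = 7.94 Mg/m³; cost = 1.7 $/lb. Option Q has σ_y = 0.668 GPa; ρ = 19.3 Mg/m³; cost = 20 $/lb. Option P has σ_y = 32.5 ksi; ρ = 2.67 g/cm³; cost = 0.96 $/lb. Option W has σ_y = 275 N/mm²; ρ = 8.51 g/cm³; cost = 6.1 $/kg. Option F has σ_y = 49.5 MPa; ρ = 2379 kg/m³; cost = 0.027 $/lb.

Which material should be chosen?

Normalizing units and computing the index:
  option J: σ_y = 521.2 MPa, ρ = 10200 kg/m³, cost = 41.89 $/kg
  option D: σ_y = 646.0 MPa, ρ = 7830 kg/m³, cost = 1.213 $/kg
  option Y: σ_y = 254.0 MPa, ρ = 7940 kg/m³, cost = 3.748 $/kg
  option Q: σ_y = 668.0 MPa, ρ = 19300 kg/m³, cost = 44.09 $/kg
  option P: σ_y = 224.1 MPa, ρ = 2670 kg/m³, cost = 2.116 $/kg
  option W: σ_y = 275.0 MPa, ρ = 8510 kg/m³, cost = 6.100 $/kg
  option F: σ_y = 49.50 MPa, ρ = 2379 kg/m³, cost = 0.05952 $/kg
  option F: M = 350 kN·m per $
  option D: M = 68.0 kN·m per $
  option P: M = 39.7 kN·m per $
  option Y: M = 8.54 kN·m per $
  option W: M = 5.30 kN·m per $
  option J: M = 1.22 kN·m per $
  option Q: M = 0.785 kN·m per $
Highest index: option F.

option F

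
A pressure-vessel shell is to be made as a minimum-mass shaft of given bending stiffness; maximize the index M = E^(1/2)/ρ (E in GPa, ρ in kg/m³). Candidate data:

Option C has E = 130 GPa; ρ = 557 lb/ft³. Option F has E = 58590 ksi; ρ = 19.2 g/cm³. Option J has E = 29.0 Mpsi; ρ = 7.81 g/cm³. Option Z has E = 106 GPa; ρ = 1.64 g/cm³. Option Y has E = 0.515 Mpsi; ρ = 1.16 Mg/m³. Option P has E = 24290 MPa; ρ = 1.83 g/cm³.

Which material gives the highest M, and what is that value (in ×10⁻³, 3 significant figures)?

option Z, M = 6.28×10⁻³

Convert each candidate to consistent units, then evaluate M:
  option C: E = 130.0 GPa, ρ = 8922 kg/m³
  option F: E = 404.0 GPa, ρ = 19200 kg/m³
  option J: E = 199.9 GPa, ρ = 7810 kg/m³
  option Z: E = 106.0 GPa, ρ = 1640 kg/m³
  option Y: E = 3.551 GPa, ρ = 1160 kg/m³
  option P: E = 24.29 GPa, ρ = 1830 kg/m³
  option Z: M = 6.28×10⁻³
  option P: M = 2.69×10⁻³
  option J: M = 1.81×10⁻³
  option Y: M = 1.62×10⁻³
  option C: M = 1.28×10⁻³
  option F: M = 1.05×10⁻³
The maximum is for option Z.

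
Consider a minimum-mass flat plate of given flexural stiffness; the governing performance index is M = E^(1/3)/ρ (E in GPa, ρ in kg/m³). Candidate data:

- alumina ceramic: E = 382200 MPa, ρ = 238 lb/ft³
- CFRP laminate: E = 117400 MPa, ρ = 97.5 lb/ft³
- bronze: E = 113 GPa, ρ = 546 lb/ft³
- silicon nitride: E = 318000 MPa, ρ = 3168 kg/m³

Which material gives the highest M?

CFRP laminate

Convert each candidate to consistent units, then evaluate M:
  alumina ceramic: E = 382.2 GPa, ρ = 3812 kg/m³
  CFRP laminate: E = 117.4 GPa, ρ = 1562 kg/m³
  bronze: E = 113.0 GPa, ρ = 8746 kg/m³
  silicon nitride: E = 318.0 GPa, ρ = 3168 kg/m³
  CFRP laminate: M = 3.14×10⁻³
  silicon nitride: M = 2.15×10⁻³
  alumina ceramic: M = 1.90×10⁻³
  bronze: M = 0.553×10⁻³
Highest index: CFRP laminate.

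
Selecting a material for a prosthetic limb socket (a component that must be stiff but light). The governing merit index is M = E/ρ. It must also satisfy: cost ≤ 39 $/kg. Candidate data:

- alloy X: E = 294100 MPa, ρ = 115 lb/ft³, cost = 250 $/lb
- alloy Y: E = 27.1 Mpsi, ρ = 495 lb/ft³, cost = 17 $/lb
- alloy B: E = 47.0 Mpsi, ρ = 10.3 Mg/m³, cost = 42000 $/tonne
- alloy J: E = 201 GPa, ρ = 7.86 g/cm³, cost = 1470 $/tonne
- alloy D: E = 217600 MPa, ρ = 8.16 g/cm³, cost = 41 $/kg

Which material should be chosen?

alloy J

Screen on constraints: cost ≤ 39 $/kg. Survivors: alloy Y, alloy J.
Normalizing units and computing the index:
  alloy Y: E = 186.8 GPa, ρ = 7929 kg/m³
  alloy J: E = 201.0 GPa, ρ = 7860 kg/m³
  alloy J: M = 25.6 MN·m/kg
  alloy Y: M = 23.6 MN·m/kg
Alloy J has the largest M.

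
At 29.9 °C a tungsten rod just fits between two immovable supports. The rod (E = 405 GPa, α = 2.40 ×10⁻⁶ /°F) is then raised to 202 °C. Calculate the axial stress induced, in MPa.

α = 2.40×10⁻⁶/°F × 9/5 = 4.32×10⁻⁶/K.
ΔT = 172.1 K. Constrained thermal stress σ = E·α·ΔT = 405.0×10³ MPa × 4.32×10⁻⁶ × 172.1 = 301 MPa (compressive).

301 MPa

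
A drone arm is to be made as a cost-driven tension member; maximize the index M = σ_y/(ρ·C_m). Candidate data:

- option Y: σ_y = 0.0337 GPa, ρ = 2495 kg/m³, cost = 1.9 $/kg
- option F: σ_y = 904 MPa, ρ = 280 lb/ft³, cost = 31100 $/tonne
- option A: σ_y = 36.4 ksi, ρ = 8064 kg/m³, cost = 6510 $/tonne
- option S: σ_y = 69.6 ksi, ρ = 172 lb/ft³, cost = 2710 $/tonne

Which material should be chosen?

option S

Normalizing units and computing the index:
  option Y: σ_y = 33.70 MPa, ρ = 2495 kg/m³, cost = 1.900 $/kg
  option F: σ_y = 904.0 MPa, ρ = 4485 kg/m³, cost = 31.10 $/kg
  option A: σ_y = 251.0 MPa, ρ = 8064 kg/m³, cost = 6.510 $/kg
  option S: σ_y = 479.9 MPa, ρ = 2755 kg/m³, cost = 2.710 $/kg
  option S: M = 64.3 kN·m per $
  option Y: M = 7.11 kN·m per $
  option F: M = 6.48 kN·m per $
  option A: M = 4.78 kN·m per $
The maximum is for option S.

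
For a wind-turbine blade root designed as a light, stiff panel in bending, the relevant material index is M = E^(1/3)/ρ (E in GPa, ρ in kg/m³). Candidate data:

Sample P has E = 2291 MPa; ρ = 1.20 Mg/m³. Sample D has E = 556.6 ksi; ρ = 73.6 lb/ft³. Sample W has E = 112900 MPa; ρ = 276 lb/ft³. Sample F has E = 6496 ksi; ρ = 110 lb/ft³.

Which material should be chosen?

sample F

Convert each candidate to consistent units, then evaluate M:
  sample P: E = 2.291 GPa, ρ = 1200 kg/m³
  sample D: E = 3.838 GPa, ρ = 1179 kg/m³
  sample W: E = 112.9 GPa, ρ = 4421 kg/m³
  sample F: E = 44.79 GPa, ρ = 1762 kg/m³
  sample F: M = 2.02×10⁻³
  sample D: M = 1.33×10⁻³
  sample P: M = 1.10×10⁻³
  sample W: M = 1.09×10⁻³
Highest index: sample F.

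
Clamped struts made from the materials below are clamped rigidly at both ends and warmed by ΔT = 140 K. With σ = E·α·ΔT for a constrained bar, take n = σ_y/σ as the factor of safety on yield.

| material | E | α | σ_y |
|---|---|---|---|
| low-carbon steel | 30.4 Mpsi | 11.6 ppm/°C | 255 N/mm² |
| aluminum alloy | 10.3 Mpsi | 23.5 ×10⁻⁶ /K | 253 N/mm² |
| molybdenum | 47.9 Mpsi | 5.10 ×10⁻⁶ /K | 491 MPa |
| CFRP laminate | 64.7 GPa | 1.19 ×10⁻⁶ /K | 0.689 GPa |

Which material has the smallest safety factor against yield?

In consistent units (E in GPa, α in ×10⁻⁶/K, σ_y in MPa):
  low-carbon steel: E = 209.6, α = 11.6, σ_y = 255.0 → σ = 340 MPa, n = 0.749
  aluminum alloy: E = 71.02, α = 23.5, σ_y = 253.0 → σ = 234 MPa, n = 1.08
  molybdenum: E = 330.3, α = 5.10, σ_y = 491.0 → σ = 236 MPa, n = 2.08
  CFRP laminate: E = 64.70, α = 1.19, σ_y = 689.0 → σ = 10.8 MPa, n = 63.9
The minimum is low-carbon steel at n = 0.749.

low-carbon steel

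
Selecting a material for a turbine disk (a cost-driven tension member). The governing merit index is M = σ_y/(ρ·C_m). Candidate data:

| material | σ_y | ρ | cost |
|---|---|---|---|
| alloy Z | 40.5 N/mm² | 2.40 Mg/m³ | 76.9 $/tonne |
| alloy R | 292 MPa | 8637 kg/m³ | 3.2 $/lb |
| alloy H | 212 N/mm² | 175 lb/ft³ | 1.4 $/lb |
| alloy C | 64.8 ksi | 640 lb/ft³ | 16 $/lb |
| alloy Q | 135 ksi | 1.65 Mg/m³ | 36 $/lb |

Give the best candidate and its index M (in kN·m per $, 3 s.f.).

alloy Z, M = 219 kN·m per $

Putting every candidate on a common basis:
  alloy Z: σ_y = 40.50 MPa, ρ = 2400 kg/m³, cost = 0.07690 $/kg
  alloy R: σ_y = 292.0 MPa, ρ = 8637 kg/m³, cost = 7.055 $/kg
  alloy H: σ_y = 212.0 MPa, ρ = 2803 kg/m³, cost = 3.086 $/kg
  alloy C: σ_y = 446.8 MPa, ρ = 10250 kg/m³, cost = 35.27 $/kg
  alloy Q: σ_y = 930.8 MPa, ρ = 1650 kg/m³, cost = 79.37 $/kg
  alloy Z: M = 219 kN·m per $
  alloy H: M = 24.5 kN·m per $
  alloy Q: M = 7.11 kN·m per $
  alloy R: M = 4.79 kN·m per $
  alloy C: M = 1.24 kN·m per $
Alloy Z has the largest M.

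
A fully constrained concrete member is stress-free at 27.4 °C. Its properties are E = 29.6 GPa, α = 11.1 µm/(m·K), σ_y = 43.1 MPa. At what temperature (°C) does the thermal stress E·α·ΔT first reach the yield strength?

E·α·ΔT = 43.10 MPa ⇒ ΔT = 43.10 / (29.60×10³ × 11.1×10⁻⁶) = 131.2 K.
T = 27.4 + 131.2 = 158.6 °C.

159 °C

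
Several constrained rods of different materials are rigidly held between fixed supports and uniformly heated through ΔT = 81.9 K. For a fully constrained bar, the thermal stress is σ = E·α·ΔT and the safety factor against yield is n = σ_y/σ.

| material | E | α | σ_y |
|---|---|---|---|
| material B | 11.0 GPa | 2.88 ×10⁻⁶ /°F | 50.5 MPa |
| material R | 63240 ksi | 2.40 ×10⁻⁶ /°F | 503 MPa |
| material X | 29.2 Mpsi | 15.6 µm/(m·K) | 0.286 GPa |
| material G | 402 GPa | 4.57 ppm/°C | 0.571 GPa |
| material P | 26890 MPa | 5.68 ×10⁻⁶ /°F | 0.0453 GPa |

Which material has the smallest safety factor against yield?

material X

Per material, after unit conversion:
  material B: E = 11.00, α = 5.18, σ_y = 50.50 → σ = 4.67 MPa, n = 10.8
  material R: E = 436.0, α = 4.32, σ_y = 503.0 → σ = 154 MPa, n = 3.26
  material X: E = 201.3, α = 15.6, σ_y = 286.0 → σ = 257 MPa, n = 1.11
  material G: E = 402.0, α = 4.57, σ_y = 571.0 → σ = 150 MPa, n = 3.79
  material P: E = 26.89, α = 10.2, σ_y = 45.30 → σ = 22.5 MPa, n = 2.01
The minimum is material X at n = 1.11.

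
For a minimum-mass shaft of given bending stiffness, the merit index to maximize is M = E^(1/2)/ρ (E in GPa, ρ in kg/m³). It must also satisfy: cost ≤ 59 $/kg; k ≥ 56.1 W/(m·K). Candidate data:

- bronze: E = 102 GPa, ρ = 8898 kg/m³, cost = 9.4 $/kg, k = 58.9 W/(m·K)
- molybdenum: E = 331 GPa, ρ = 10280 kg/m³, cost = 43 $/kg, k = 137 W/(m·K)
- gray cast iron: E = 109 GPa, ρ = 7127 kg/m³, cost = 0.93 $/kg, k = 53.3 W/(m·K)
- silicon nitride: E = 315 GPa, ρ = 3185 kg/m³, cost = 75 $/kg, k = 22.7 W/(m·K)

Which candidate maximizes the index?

molybdenum

Screen on constraints: cost ≤ 59 $/kg; k ≥ 56.1 W/(m·K). Survivors: bronze, molybdenum.
Evaluate M for each candidate:
  molybdenum: M = 1.77×10⁻³
  bronze: M = 1.14×10⁻³
Molybdenum has the largest M.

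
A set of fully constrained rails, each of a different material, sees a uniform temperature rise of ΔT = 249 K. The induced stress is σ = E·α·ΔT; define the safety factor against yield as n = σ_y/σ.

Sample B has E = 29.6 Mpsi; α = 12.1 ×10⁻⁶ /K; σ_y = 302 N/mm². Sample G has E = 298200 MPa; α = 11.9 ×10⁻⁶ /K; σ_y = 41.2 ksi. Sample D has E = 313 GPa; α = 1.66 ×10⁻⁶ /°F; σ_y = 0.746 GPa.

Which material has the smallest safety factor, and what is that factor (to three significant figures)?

Per material, after unit conversion:
  sample B: E = 204.1, α = 12.1, σ_y = 302.0 → σ = 615 MPa, n = 0.491
  sample G: E = 298.2, α = 11.9, σ_y = 284.1 → σ = 884 MPa, n = 0.321
  sample D: E = 313.0, α = 2.99, σ_y = 746.0 → σ = 233 MPa, n = 3.20
Smallest n: sample G with n = 0.321.

sample G, n = 0.321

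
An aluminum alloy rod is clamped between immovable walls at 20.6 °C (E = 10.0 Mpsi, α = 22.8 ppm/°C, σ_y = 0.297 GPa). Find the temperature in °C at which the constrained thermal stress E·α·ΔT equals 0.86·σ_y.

183 °C

E = 10.0 Mpsi = 68.95 GPa.
σ_y = 0.297 GPa = 297.0 MPa.
E·α·ΔT = 255.4 MPa ⇒ ΔT = 255.4 / (68.95×10³ × 22.8×10⁻⁶) = 162.5 K.
T = 20.6 + 162.5 = 183.1 °C.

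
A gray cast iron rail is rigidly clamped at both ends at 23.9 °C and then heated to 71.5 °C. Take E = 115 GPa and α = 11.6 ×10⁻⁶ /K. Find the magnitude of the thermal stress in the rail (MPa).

ΔT = 47.60 K. Constrained thermal stress σ = E·α·ΔT = 115.0×10³ MPa × 11.6×10⁻⁶ × 47.60 = 63.5 MPa (compressive).

63.5 MPa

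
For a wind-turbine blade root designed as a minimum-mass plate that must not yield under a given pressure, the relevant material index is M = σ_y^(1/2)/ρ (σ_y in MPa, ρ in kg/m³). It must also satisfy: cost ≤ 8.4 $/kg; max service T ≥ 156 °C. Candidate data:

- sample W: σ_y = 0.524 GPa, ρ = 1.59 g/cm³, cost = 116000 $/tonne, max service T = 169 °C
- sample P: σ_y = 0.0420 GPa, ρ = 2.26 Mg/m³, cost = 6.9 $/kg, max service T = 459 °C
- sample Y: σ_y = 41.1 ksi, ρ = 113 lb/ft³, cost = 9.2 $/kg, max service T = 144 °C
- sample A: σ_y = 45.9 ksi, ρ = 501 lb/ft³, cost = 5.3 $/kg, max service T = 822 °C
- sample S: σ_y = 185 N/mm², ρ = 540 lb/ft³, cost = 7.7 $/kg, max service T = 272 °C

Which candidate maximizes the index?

Screen on constraints: cost ≤ 8.4 $/kg; max service T ≥ 156 °C. Survivors: sample P, sample A, sample S.
In SI units:
  sample P: σ_y = 42.00 MPa, ρ = 2260 kg/m³
  sample A: σ_y = 316.5 MPa, ρ = 8025 kg/m³
  sample S: σ_y = 185.0 MPa, ρ = 8650 kg/m³
  sample P: M = 2.87×10⁻³
  sample A: M = 2.22×10⁻³
  sample S: M = 1.57×10⁻³
Sample P ranks first.

sample P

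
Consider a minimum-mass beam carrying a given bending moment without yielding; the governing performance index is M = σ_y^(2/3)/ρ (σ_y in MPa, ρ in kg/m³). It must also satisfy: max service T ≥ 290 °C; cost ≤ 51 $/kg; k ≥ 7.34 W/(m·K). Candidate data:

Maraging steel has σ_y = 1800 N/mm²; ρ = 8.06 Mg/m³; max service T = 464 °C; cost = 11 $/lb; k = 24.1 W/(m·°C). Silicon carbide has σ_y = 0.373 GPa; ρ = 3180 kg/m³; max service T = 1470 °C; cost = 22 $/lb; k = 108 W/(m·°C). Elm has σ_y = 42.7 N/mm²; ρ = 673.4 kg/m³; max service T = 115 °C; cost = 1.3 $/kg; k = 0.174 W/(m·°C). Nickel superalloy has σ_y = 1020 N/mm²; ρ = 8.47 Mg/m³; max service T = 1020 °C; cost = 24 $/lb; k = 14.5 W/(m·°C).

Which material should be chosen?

maraging steel

Screen on constraints: max service T ≥ 290 °C; cost ≤ 51 $/kg; k ≥ 7.34 W/(m·K). Survivors: maraging steel, silicon carbide.
In SI units:
  maraging steel: σ_y = 1800 MPa, ρ = 8060 kg/m³
  silicon carbide: σ_y = 373.0 MPa, ρ = 3180 kg/m³
  maraging steel: M = 18.4×10⁻³
  silicon carbide: M = 16.3×10⁻³
Maraging steel ranks first.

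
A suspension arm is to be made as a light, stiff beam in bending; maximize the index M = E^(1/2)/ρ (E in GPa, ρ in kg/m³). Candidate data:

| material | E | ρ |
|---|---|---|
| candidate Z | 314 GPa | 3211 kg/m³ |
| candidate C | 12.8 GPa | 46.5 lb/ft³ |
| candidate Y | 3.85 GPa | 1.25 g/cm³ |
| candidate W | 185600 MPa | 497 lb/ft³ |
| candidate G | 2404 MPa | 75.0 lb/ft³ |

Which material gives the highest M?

candidate Z

After converting to SI:
  candidate Z: E = 314.0 GPa, ρ = 3211 kg/m³
  candidate C: E = 12.80 GPa, ρ = 744.9 kg/m³
  candidate Y: E = 3.850 GPa, ρ = 1250 kg/m³
  candidate W: E = 185.6 GPa, ρ = 7961 kg/m³
  candidate G: E = 2.404 GPa, ρ = 1201 kg/m³
  candidate Z: M = 5.52×10⁻³
  candidate C: M = 4.80×10⁻³
  candidate W: M = 1.71×10⁻³
  candidate Y: M = 1.57×10⁻³
  candidate G: M = 1.29×10⁻³
Highest index: candidate Z.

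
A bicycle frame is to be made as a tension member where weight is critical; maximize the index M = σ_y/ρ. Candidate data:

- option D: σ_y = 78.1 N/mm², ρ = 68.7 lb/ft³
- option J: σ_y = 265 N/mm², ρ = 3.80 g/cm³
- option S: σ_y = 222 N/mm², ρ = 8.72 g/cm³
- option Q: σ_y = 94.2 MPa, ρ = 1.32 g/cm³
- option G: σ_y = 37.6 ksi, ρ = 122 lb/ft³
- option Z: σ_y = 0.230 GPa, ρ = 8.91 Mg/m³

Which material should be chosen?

In SI units:
  option D: σ_y = 78.10 MPa, ρ = 1100 kg/m³
  option J: σ_y = 265.0 MPa, ρ = 3800 kg/m³
  option S: σ_y = 222.0 MPa, ρ = 8720 kg/m³
  option Q: σ_y = 94.20 MPa, ρ = 1320 kg/m³
  option G: σ_y = 259.2 MPa, ρ = 1954 kg/m³
  option Z: σ_y = 230.0 MPa, ρ = 8910 kg/m³
  option G: M = 133 kN·m/kg
  option Q: M = 71.4 kN·m/kg
  option D: M = 71.0 kN·m/kg
  option J: M = 69.7 kN·m/kg
  option Z: M = 25.8 kN·m/kg
  option S: M = 25.5 kN·m/kg
Option G ranks first.

option G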